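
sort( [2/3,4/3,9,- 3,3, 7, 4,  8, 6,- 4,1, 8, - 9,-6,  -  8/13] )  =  [-9, - 6, - 4, - 3, - 8/13,2/3,1,4/3,3,4,6,7,8,8, 9]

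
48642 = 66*737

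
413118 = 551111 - 137993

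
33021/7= 33021/7 = 4717.29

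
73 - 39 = 34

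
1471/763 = 1471/763 =1.93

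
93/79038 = 31/26346  =  0.00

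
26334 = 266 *99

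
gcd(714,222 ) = 6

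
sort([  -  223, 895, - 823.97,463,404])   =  [ - 823.97, - 223,404,463,895]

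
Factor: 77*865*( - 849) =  - 3^1*5^1*7^1*11^1* 173^1*283^1 = -  56547645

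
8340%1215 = 1050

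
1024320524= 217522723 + 806797801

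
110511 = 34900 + 75611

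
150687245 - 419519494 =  - 268832249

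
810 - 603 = 207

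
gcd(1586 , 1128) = 2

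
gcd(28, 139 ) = 1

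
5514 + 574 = 6088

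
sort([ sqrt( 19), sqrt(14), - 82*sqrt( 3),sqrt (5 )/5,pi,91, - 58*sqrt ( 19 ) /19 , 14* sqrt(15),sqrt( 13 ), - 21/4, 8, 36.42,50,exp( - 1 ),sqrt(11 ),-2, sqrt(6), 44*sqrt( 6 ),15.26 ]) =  [ - 82 *sqrt( 3), - 58*sqrt(19 )/19, - 21/4, - 2, exp( - 1), sqrt( 5 )/5, sqrt(6), pi,sqrt(11 ), sqrt(13),sqrt(14 ),sqrt(19 ), 8,15.26,36.42 , 50,14*sqrt( 15),91,44*sqrt (6)]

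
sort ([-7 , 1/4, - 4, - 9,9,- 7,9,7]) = [ - 9, -7,-7, - 4,1/4, 7,9,9 ] 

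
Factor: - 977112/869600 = -122139/108700 = - 2^( - 2)*  3^2 * 5^( - 2 )*41^1*331^1* 1087^ ( - 1) 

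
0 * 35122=0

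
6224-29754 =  - 23530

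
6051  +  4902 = 10953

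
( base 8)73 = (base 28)23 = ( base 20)2J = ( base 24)2B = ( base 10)59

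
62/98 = 31/49 = 0.63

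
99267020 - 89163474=10103546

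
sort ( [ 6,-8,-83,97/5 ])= [ - 83,-8,6, 97/5]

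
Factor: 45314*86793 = 2^1*3^1 * 7^1*139^1 *163^1*4133^1 = 3932938002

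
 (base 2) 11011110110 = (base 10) 1782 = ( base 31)1QF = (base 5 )24112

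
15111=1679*9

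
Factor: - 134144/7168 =  -  7^(-1)*131^1= - 131/7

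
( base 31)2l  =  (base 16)53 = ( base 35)2d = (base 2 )1010011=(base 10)83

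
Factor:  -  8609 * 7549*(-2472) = 160653650952 =2^3*3^1*103^1*7549^1 * 8609^1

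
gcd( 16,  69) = 1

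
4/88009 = 4/88009 = 0.00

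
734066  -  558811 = 175255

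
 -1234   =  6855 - 8089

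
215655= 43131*5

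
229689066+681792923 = 911481989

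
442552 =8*55319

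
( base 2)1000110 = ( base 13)55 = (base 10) 70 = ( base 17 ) 42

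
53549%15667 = 6548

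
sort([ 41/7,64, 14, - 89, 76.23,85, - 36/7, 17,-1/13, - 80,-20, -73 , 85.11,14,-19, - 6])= [ - 89, - 80, - 73, - 20,-19, - 6, - 36/7, - 1/13, 41/7,  14,14,17,64,76.23,85,85.11]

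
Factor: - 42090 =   -  2^1*3^1*5^1* 23^1*61^1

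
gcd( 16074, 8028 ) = 18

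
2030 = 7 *290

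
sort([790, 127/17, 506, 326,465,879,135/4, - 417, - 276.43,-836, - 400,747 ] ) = [ - 836, - 417, - 400, - 276.43, 127/17,135/4,  326, 465,506,747,790, 879]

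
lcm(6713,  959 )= 6713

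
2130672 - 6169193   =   - 4038521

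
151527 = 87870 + 63657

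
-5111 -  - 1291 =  - 3820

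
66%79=66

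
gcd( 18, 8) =2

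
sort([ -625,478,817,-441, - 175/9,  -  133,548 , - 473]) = [ - 625, - 473,-441, - 133 ,  -  175/9 , 478,548,817 ]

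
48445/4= 12111 + 1/4= 12111.25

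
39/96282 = 13/32094 = 0.00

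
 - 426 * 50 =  -21300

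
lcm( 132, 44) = 132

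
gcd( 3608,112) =8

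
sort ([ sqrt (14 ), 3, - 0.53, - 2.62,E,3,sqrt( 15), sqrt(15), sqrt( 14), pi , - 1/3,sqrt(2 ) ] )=[ - 2.62,  -  0.53, - 1/3 , sqrt(2 ),E,3 , 3,pi, sqrt( 14), sqrt( 14 ), sqrt(15), sqrt(15) ] 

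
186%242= 186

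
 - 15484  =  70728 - 86212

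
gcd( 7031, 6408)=89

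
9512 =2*4756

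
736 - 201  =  535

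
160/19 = 8  +  8/19 = 8.42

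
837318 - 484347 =352971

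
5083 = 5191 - 108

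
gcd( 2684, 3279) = 1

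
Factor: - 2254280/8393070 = - 32204/119901 = -2^2*3^( - 1 )*17^(- 1 )*83^1  *  97^1*2351^(-1 ) 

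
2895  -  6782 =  - 3887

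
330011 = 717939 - 387928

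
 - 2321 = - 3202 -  - 881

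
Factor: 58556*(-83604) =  - 2^4*3^1*6967^1*14639^1 = - 4895515824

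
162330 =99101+63229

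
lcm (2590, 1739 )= 121730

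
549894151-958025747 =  - 408131596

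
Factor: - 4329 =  - 3^2 * 13^1*37^1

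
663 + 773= 1436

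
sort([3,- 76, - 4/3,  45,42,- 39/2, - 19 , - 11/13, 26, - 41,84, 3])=[ - 76, - 41, - 39/2, - 19, - 4/3, - 11/13,3, 3, 26 , 42, 45,84] 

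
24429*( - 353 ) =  - 8623437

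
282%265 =17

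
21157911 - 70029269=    - 48871358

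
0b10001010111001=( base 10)8889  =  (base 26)d3n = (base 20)1249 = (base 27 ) C56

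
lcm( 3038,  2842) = 88102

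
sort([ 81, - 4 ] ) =[  -  4,81]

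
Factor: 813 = 3^1 * 271^1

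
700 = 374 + 326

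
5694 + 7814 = 13508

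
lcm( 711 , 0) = 0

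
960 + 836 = 1796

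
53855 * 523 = 28166165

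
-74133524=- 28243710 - 45889814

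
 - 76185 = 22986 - 99171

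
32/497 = 32/497 = 0.06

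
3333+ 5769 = 9102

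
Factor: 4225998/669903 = 1408666/223301 = 2^1*7^1 *13^( - 1) * 89^ ( - 1) * 193^( - 1)*239^1*421^1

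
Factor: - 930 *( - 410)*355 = 135361500 = 2^2 *3^1*5^3*31^1*41^1*71^1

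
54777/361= 2883/19   =  151.74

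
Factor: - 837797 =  - 837797^1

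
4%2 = 0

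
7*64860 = 454020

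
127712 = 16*7982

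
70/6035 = 14/1207  =  0.01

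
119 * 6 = 714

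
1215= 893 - -322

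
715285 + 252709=967994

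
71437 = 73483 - 2046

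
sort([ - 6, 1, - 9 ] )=[ - 9,-6,1 ] 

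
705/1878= 235/626= 0.38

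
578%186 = 20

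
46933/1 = 46933 = 46933.00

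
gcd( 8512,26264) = 56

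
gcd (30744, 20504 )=8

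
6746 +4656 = 11402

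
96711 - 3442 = 93269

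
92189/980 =92189/980 = 94.07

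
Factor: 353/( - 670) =-2^ ( - 1)*5^ ( - 1 )*67^(-1)*353^1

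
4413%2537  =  1876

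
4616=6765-2149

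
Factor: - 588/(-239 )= 2^2*3^1*7^2*239^(-1)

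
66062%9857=6920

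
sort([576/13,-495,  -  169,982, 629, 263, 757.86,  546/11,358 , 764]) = [ - 495 , - 169  ,  576/13, 546/11,263,  358,629, 757.86,  764 , 982]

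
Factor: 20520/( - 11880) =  - 11^( - 1 )*19^1 = - 19/11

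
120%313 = 120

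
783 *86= 67338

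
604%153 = 145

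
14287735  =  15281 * 935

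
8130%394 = 250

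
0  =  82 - 82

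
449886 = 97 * 4638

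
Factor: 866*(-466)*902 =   -  364007512 = - 2^3*11^1*41^1*233^1*433^1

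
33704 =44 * 766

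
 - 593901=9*( - 65989 )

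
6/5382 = 1/897  =  0.00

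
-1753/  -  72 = 24 + 25/72 = 24.35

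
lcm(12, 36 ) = 36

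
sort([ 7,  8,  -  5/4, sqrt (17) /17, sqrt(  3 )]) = [  -  5/4, sqrt(17 ) /17,sqrt( 3), 7, 8]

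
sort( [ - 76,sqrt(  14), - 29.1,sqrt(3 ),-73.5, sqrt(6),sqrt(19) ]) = [ - 76, - 73.5, - 29.1,sqrt( 3),sqrt( 6),sqrt( 14),sqrt( 19 ) ]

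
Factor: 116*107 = 2^2*29^1*107^1 = 12412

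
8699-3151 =5548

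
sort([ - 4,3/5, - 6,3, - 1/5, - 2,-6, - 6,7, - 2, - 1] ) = [-6,-6,  -  6, - 4,-2,  -  2,-1, - 1/5, 3/5 , 3, 7]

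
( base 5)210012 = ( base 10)6882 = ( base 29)859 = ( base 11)5197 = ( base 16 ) 1AE2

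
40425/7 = 5775=5775.00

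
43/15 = 2 + 13/15 = 2.87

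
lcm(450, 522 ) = 13050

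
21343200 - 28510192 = -7166992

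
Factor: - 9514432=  - 2^6*148663^1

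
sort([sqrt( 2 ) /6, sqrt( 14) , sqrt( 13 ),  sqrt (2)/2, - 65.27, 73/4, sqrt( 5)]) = [ - 65.27, sqrt( 2)/6, sqrt( 2 )/2,  sqrt( 5 ),  sqrt( 13 ),  sqrt(14 ), 73/4 ] 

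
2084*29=60436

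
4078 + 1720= 5798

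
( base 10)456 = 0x1c8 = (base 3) 121220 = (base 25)I6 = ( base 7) 1221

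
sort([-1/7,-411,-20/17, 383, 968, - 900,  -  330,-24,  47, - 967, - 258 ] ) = [ - 967,-900 ,-411,  -  330, -258,-24, - 20/17,-1/7, 47,383, 968]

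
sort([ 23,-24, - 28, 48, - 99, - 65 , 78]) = [ - 99,-65, -28,  -  24, 23, 48, 78]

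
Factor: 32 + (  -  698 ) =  - 666=-2^1*3^2* 37^1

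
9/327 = 3/109 = 0.03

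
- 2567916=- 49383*52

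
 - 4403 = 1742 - 6145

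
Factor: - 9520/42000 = -17/75 = - 3^ (-1)*5^ (  -  2) * 17^1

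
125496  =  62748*2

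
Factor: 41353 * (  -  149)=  - 13^1*149^1*3181^1 = -6161597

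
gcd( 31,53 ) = 1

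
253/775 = 253/775 = 0.33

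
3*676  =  2028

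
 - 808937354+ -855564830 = -1664502184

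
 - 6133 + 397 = - 5736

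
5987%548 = 507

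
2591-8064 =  - 5473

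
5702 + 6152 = 11854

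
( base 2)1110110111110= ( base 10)7614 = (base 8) 16676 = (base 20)j0e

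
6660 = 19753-13093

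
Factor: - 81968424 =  - 2^3*3^1*17^1*200903^1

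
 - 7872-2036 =-9908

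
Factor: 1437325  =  5^2 * 57493^1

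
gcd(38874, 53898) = 6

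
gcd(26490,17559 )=3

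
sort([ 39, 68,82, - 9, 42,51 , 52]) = [-9, 39, 42,51,52,68, 82]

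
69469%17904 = 15757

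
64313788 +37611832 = 101925620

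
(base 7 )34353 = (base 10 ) 8760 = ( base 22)I24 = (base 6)104320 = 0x2238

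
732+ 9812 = 10544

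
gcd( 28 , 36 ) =4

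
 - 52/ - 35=52/35 = 1.49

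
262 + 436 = 698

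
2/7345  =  2/7345 = 0.00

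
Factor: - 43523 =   -  71^1*613^1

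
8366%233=211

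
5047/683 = 5047/683 = 7.39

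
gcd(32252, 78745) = 1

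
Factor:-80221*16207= -19^1*853^1*80221^1 = - 1300141747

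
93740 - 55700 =38040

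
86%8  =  6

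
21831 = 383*57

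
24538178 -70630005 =  -  46091827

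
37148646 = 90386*411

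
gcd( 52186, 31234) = 194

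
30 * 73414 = 2202420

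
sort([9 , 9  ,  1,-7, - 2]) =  [ - 7, - 2, 1 , 9, 9]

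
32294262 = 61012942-28718680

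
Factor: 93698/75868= 2^( - 1)*11^1*13^( - 1 )*1459^(-1)*4259^1 = 46849/37934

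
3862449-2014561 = 1847888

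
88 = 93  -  5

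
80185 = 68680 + 11505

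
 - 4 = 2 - 6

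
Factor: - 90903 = - 3^1*157^1*193^1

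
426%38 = 8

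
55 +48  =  103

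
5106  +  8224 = 13330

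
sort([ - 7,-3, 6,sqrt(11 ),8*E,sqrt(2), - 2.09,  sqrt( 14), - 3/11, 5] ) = [ - 7, - 3,-2.09,-3/11,sqrt( 2),sqrt (11),  sqrt(14),5 , 6,8*E]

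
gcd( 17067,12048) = 3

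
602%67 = 66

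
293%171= 122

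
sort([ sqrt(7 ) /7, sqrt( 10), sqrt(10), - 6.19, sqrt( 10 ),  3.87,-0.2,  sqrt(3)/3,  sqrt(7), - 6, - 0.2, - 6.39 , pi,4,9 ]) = [ - 6.39 ,  -  6.19, - 6 ,  -  0.2, - 0.2,sqrt( 7 )/7, sqrt(3)/3, sqrt(7), pi , sqrt(10 ) , sqrt( 10), sqrt(10 ),  3.87,4, 9] 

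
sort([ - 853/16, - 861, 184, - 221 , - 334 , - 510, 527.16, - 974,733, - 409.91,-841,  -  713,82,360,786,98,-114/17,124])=[ - 974, - 861, - 841, - 713, - 510  , - 409.91, - 334, - 221,  -  853/16, - 114/17,82, 98, 124,184,360,527.16,733,  786 ]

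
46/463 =46/463 = 0.10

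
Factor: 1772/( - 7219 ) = -2^2 * 443^1*7219^(- 1)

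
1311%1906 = 1311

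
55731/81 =688 + 1/27 = 688.04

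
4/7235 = 4/7235 = 0.00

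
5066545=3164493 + 1902052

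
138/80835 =46/26945 = 0.00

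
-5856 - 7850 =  - 13706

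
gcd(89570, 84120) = 10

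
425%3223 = 425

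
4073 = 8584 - 4511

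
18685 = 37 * 505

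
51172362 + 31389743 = 82562105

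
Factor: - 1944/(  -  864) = 2^( -2 )*3^2  =  9/4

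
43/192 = 43/192 =0.22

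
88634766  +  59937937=148572703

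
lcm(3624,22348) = 134088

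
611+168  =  779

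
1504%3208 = 1504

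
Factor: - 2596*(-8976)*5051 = 2^6* 3^1 * 11^2*17^1*59^1*5051^1=117696866496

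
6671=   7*953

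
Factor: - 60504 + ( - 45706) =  - 2^1*5^1*13^1*19^1*43^1= - 106210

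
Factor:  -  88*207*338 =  - 2^4*3^2*11^1*13^2*23^1 = - 6157008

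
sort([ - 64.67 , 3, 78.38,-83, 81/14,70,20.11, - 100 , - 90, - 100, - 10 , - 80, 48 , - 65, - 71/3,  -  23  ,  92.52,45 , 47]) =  [ - 100, - 100,- 90,  -  83, -80 ,- 65, - 64.67,-71/3 , - 23, - 10, 3, 81/14,20.11, 45, 47,48 , 70,78.38,92.52 ]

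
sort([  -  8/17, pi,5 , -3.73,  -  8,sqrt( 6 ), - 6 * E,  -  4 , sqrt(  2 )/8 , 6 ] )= [  -  6*E, - 8 , -4 , - 3.73, - 8/17 , sqrt ( 2)/8,sqrt ( 6 ),pi,5,  6 ] 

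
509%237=35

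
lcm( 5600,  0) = 0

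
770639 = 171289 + 599350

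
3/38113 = 3/38113= 0.00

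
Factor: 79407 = 3^3*17^1 * 173^1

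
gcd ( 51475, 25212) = 1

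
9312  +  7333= 16645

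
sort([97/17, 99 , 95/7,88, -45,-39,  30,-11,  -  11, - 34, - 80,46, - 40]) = [ - 80, -45,-40, -39,-34 , - 11,-11,97/17,95/7,30,46, 88,99]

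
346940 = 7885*44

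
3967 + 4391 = 8358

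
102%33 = 3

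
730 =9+721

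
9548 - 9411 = 137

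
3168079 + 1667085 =4835164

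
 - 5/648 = -1 + 643/648 = -0.01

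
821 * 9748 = 8003108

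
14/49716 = 7/24858 = 0.00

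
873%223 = 204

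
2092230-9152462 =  - 7060232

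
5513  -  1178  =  4335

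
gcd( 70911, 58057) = 1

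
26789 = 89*301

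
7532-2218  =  5314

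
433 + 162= 595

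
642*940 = 603480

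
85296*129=11003184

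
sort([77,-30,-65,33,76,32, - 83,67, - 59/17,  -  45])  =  [ - 83, - 65 , -45, - 30, - 59/17,32 , 33, 67, 76, 77]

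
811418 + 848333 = 1659751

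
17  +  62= 79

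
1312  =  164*8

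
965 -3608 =- 2643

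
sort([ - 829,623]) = [ - 829, 623]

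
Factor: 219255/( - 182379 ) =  - 5^1 * 47^1*311^1*60793^(  -  1) = - 73085/60793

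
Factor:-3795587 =  -  3795587^1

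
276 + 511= 787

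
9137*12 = 109644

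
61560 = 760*81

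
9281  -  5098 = 4183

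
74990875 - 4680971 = 70309904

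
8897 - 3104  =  5793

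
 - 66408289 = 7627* ( - 8707 ) 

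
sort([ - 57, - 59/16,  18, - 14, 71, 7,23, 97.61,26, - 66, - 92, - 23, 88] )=[ - 92,  -  66, - 57, - 23, - 14, - 59/16, 7, 18, 23 , 26 , 71,88,97.61 ]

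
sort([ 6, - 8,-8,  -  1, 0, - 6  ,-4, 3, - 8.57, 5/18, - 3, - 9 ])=[ - 9, - 8.57,-8, - 8, -6, - 4, - 3, - 1,  0, 5/18,  3,6]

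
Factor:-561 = -3^1*11^1 * 17^1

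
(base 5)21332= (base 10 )1467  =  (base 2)10110111011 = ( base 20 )3d7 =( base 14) 76b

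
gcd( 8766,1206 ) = 18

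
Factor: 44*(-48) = -2112 = -2^6*3^1*11^1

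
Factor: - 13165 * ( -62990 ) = 2^1 * 5^2*2633^1* 6299^1 = 829263350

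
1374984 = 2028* 678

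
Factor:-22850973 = -3^2 * 113^1*22469^1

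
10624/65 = 10624/65 = 163.45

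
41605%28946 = 12659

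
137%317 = 137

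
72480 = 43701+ 28779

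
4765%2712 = 2053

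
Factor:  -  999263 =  - 223^1*4481^1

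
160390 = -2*(  -  80195 ) 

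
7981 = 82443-74462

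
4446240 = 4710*944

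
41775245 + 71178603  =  112953848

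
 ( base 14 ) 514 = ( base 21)25b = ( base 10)998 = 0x3E6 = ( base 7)2624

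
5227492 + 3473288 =8700780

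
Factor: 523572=2^2 * 3^1 *7^1*23^1*271^1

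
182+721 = 903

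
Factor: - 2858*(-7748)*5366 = 2^4*13^1*149^1 * 1429^1*2683^1 = 118823544944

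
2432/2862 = 1216/1431  =  0.85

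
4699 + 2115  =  6814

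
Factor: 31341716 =2^2 * 7^1*  19^1*58913^1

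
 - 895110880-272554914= - 1167665794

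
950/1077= 950/1077 = 0.88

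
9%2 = 1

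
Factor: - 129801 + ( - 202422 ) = - 332223 = -3^1*37^1*41^1 * 73^1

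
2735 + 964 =3699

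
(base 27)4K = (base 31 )44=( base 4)2000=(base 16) 80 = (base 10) 128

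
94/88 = 47/44 = 1.07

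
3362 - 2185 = 1177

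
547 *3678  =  2011866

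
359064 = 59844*6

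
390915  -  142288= 248627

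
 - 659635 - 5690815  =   - 6350450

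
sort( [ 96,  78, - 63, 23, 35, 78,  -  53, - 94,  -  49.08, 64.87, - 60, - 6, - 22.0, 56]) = [ - 94, - 63, - 60, - 53,-49.08, - 22.0, - 6, 23, 35,56,64.87, 78, 78,96]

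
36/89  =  36/89 = 0.40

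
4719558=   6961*678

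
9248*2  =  18496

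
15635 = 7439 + 8196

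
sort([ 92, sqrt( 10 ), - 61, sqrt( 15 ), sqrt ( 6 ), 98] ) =[ - 61, sqrt( 6 ), sqrt(  10),sqrt( 15), 92, 98 ]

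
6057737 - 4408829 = 1648908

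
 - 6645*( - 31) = 205995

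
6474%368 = 218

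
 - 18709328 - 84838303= - 103547631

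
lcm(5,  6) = 30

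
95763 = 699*137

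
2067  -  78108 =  - 76041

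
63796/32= 1993 + 5/8=1993.62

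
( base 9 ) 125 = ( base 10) 104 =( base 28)3k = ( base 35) 2y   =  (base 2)1101000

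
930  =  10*93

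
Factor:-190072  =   - 2^3*23^1 * 1033^1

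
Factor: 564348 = 2^2 *3^1*  131^1*359^1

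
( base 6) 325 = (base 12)A5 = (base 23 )5a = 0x7D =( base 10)125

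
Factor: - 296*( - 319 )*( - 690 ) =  - 2^4*3^1*5^1*11^1 * 23^1*29^1 *37^1 = - 65152560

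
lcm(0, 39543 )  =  0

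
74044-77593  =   - 3549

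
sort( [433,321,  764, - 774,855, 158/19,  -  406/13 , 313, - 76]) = [  -  774,-76, - 406/13, 158/19,313, 321 , 433, 764, 855]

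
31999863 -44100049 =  - 12100186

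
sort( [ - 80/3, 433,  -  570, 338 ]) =[ - 570, - 80/3,  338, 433 ]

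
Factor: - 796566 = -2^1*3^1*132761^1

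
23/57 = 23/57  =  0.40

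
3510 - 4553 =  - 1043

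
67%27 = 13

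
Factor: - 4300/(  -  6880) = 5/8 =2^(-3 )*5^1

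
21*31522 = 661962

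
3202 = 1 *3202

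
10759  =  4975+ 5784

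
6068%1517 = 0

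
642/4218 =107/703 = 0.15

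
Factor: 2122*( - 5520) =  -  11713440= - 2^5*3^1*5^1  *  23^1*1061^1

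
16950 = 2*8475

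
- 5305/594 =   -  9 + 41/594=- 8.93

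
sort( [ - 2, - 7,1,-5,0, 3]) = [ - 7,  -  5, - 2, 0, 1 , 3] 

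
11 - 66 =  - 55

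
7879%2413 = 640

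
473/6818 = 473/6818 = 0.07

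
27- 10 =17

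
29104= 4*7276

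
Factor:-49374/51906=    - 3^1*13^1*41^(-1) = -39/41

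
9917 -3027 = 6890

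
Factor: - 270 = -2^1* 3^3*5^1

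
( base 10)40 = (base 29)1b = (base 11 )37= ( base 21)1J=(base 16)28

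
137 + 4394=4531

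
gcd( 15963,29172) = 51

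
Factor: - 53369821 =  - 23^1*2320427^1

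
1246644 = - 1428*( - 873 )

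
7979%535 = 489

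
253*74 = 18722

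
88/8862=44/4431= 0.01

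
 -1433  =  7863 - 9296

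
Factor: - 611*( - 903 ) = 3^1*7^1*13^1*43^1* 47^1 = 551733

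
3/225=1/75 = 0.01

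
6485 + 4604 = 11089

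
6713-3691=3022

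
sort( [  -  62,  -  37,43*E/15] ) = [ - 62, - 37,43*E/15 ]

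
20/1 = 20 = 20.00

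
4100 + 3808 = 7908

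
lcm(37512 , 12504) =37512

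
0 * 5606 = 0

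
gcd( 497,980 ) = 7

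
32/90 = 16/45  =  0.36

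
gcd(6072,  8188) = 92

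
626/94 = 313/47 = 6.66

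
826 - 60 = 766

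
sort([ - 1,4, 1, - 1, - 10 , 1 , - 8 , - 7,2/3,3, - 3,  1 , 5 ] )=[ -10, - 8, - 7, - 3  ,-1,-1,  2/3, 1,  1,1, 3,4,5]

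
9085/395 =23= 23.00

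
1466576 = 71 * 20656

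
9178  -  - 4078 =13256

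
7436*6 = 44616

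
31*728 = 22568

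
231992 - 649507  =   - 417515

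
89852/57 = 1576  +  20/57 = 1576.35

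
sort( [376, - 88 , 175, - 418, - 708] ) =[ - 708 , - 418, - 88, 175, 376 ] 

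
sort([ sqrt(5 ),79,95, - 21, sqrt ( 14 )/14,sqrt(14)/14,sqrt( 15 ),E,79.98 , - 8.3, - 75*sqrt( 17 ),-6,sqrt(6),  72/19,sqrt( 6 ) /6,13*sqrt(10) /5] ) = [-75*sqrt( 17 ), - 21,-8.3, - 6, sqrt(14 )/14,sqrt(14)/14,sqrt (6 ) /6,sqrt( 5 ),sqrt( 6),E, 72/19,sqrt( 15), 13* sqrt( 10)/5, 79, 79.98,95 ] 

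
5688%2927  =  2761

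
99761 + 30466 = 130227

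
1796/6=299 + 1/3 = 299.33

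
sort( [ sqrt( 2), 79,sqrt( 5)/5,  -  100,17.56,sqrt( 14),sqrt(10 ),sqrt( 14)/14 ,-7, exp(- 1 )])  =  [ - 100, - 7, sqrt(14)/14, exp( - 1 ) , sqrt( 5)/5, sqrt( 2), sqrt( 10 ),sqrt(14 ),17.56, 79 ] 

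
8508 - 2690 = 5818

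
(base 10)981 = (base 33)to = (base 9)1310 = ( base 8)1725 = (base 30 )12L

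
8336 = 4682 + 3654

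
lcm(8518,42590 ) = 42590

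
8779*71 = 623309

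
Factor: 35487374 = 2^1 * 13^1*31^1* 44029^1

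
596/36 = 16 + 5/9=16.56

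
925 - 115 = 810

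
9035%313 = 271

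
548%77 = 9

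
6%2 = 0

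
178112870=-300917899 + 479030769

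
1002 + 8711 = 9713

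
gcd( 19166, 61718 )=2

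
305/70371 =305/70371 =0.00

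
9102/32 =284  +  7/16 = 284.44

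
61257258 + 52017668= 113274926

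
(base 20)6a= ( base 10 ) 130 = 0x82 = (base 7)244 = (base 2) 10000010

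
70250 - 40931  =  29319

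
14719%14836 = 14719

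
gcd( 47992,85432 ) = 8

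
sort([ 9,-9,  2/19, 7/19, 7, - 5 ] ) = [ - 9 ,-5 , 2/19, 7/19, 7 , 9] 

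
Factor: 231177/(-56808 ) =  - 293/72  =  - 2^( - 3)*3^( - 2)*293^1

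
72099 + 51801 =123900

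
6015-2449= 3566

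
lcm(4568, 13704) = 13704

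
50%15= 5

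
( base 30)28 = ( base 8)104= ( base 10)68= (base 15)48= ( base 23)2M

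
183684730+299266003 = 482950733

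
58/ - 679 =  - 1 +621/679 = -0.09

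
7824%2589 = 57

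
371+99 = 470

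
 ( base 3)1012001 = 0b1101100001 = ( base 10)865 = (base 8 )1541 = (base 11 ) 717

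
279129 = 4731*59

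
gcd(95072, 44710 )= 2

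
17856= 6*2976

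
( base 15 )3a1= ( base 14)430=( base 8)1472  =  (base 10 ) 826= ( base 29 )SE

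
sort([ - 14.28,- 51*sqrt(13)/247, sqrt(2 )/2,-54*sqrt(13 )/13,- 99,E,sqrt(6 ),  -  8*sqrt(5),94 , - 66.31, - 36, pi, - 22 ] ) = [  -  99, -66.31,  -  36, - 22, -8*sqrt( 5 ),  -  54*sqrt( 13 ) /13,  -  14.28,-51*sqrt( 13 )/247, sqrt( 2 ) /2, sqrt ( 6), E,  pi, 94 ] 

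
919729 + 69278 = 989007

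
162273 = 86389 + 75884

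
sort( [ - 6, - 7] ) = [- 7, - 6 ]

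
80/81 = 80/81= 0.99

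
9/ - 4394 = - 1 + 4385/4394 = - 0.00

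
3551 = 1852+1699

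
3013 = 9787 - 6774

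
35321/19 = 1859= 1859.00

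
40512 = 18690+21822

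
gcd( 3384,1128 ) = 1128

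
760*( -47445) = - 36058200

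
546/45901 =546/45901 = 0.01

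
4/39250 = 2/19625 = 0.00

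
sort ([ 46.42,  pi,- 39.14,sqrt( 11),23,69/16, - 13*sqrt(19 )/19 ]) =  [ - 39.14, - 13*sqrt( 19)/19,pi, sqrt( 11 ),69/16, 23,46.42]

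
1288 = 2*644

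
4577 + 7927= 12504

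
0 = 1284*0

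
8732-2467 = 6265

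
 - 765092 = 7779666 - 8544758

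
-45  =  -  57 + 12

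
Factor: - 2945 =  - 5^1* 19^1*31^1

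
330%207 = 123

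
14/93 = 14/93 = 0.15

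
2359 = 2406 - 47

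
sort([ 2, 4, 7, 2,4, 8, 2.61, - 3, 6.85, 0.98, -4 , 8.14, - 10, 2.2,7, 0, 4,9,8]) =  [ - 10, - 4, - 3,0, 0.98, 2,2,2.2,2.61, 4, 4 , 4,6.85,  7,7,8,8,8.14,9]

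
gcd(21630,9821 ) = 7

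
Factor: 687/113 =3^1*113^( - 1 ) * 229^1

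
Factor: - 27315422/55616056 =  - 2^( - 2 )*241^1*751^( - 1)*9257^( - 1)*56671^1=-  13657711/27808028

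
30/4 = 15/2 = 7.50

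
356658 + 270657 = 627315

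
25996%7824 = 2524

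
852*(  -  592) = - 504384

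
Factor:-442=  - 2^1*13^1*17^1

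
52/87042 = 26/43521 = 0.00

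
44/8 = 11/2 =5.50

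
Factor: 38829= 3^1 * 7^1*43^2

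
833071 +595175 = 1428246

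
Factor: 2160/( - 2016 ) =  - 15/14 = -2^( - 1 )*3^1*5^1*7^( - 1)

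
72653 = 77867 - 5214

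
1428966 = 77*18558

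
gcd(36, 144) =36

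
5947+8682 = 14629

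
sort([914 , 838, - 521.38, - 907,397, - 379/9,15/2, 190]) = [ - 907,-521.38, - 379/9,15/2,190, 397, 838, 914] 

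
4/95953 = 4/95953 = 0.00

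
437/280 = 437/280 = 1.56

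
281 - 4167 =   -  3886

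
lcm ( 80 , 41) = 3280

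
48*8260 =396480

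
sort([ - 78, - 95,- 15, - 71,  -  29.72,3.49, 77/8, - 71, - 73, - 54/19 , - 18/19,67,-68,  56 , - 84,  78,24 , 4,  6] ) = [ - 95, -84,- 78, - 73 , - 71, - 71, - 68, - 29.72, - 15, - 54/19 ,  -  18/19, 3.49,4,  6,77/8, 24,56,67,78 ]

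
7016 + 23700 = 30716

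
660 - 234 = 426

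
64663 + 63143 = 127806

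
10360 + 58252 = 68612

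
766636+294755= 1061391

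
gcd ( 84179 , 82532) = 1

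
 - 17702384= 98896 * ( -179)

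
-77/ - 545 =77/545= 0.14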